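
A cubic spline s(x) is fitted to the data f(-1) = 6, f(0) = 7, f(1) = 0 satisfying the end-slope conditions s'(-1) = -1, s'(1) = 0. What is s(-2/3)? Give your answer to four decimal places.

6.4259

Let M_i = s''(x_i). Step sizes h_i = 1, 1; slopes of the chords Δ_i = (y_(i+1) - y_i)/h_i = 1, -7.
  1·M_0 + 4·M_1 + 1·M_2 = 6(Δ_1 - Δ_0) = -48
Clamped end conditions give two more equations: 2h_0·M_0 + h_0·M_1 = 6(Δ_0 - s'(-1)) = 12 and h_1·M_1 + 2h_1·M_2 = 6(s'(1) - Δ_1) = 42.
Solving the tridiagonal system: M_0 = 37/2, M_1 = -25, M_2 = 67/2.
On [-1, 0], s(x) = 6 - 1·(x + 1) + 37/4·(x + 1)² - 29/4·(x + 1)³.
With (x + 1) = 1/3: s(-2/3) = 347/54.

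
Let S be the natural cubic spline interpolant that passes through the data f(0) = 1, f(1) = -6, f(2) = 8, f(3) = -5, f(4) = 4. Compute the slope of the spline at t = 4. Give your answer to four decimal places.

Put M_i = S'' at the i-th knot. Here h = (1, 1, 1, 1) and Δ = (-7, 14, -13, 9), so the interior equations h_(i-1)·M_(i-1) + 2(h_(i-1)+h_i)·M_i + h_i·M_(i+1) = 6(Δ_i − Δ_(i-1)) read
  1·M_0 + 4·M_1 + 1·M_2 = 6(Δ_1 - Δ_0) = 126
  1·M_1 + 4·M_2 + 1·M_3 = 6(Δ_2 - Δ_1) = -162
  1·M_2 + 4·M_3 + 1·M_4 = 6(Δ_3 - Δ_2) = 132
Natural end conditions: M_0 = M_4 = 0.
Hence M_0 = 0, M_1 = 1335/28, M_2 = -453/7, M_3 = 1377/28, M_4 = 0.
On [3, 4], S'(t) = b_3 + 2c_3·(t - 3) + 3d_3·(t - 3)² with b_3 = Δ_3 - h_3(2M_3 + M_4)/6 = -207/28, c_3 = M_3/2 = 1377/56, d_3 = (M_4 - M_3)/(6h_3) = -459/56. So S'(4) = 963/56.

17.1964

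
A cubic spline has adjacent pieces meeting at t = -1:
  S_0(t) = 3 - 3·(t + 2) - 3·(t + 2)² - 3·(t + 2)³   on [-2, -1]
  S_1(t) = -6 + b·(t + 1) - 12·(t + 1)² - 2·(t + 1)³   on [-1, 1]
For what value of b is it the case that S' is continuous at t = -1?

S_0'(t) = -3 - 6·(t + 2) - 9·(t + 2)², so S_0'(-1) = -18. On the right, S_1'(-1) = b, so b = -18.

-18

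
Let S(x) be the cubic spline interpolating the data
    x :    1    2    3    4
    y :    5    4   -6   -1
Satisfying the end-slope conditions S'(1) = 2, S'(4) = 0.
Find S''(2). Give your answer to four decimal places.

With M_i denoting the second derivative at x_i, h_i = 1, 1, 1, and Δ_i = (y_(i+1) − y_i)/h_i = -1, -10, 5:
  1·M_0 + 4·M_1 + 1·M_2 = 6(Δ_1 - Δ_0) = -54
  1·M_1 + 4·M_2 + 1·M_3 = 6(Δ_2 - Δ_1) = 90
Clamped end conditions give two more equations: 2h_0·M_0 + h_0·M_1 = 6(Δ_0 - S'(1)) = -18 and h_2·M_2 + 2h_2·M_3 = 6(S'(4) - Δ_2) = -30.
Forward elimination and back-substitution give M_0 = 8/3, M_1 = -70/3, M_2 = 110/3, M_3 = -100/3.

-23.3333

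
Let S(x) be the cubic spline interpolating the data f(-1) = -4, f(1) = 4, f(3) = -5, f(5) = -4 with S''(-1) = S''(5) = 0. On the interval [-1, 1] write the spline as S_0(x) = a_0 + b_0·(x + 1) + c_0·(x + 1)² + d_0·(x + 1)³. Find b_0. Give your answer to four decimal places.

6.6000

Let M_i = S''(x_i). Step sizes h_i = 2, 2, 2; slopes of the chords Δ_i = (y_(i+1) - y_i)/h_i = 4, -9/2, 1/2.
  2·M_0 + 8·M_1 + 2·M_2 = 6(Δ_1 - Δ_0) = -51
  2·M_1 + 8·M_2 + 2·M_3 = 6(Δ_2 - Δ_1) = 30
Natural end conditions: M_0 = M_3 = 0.
Solving: M_0 = 0, M_1 = -39/5, M_2 = 57/10, M_3 = 0.
On [-1, 1], with S_0(x) = a_0 + b_0·(x + 1) + c_0·(x + 1)² + d_0·(x + 1)³: c_0 = M_0/2 = 0, d_0 = (M_1 - M_0)/(6h_0) = -13/20, b_0 = Δ_0 - h_0(2M_0 + M_1)/6 = 33/5.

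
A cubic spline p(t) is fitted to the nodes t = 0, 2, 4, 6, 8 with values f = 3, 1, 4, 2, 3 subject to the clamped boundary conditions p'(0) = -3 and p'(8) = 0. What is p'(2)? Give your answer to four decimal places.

Write M_i for p''(x_i). With h_i = 2, 2, 2, 2 and divided differences Δ_i = -1, 3/2, -1, 1/2, the continuity of p' gives the tridiagonal system
  2·M_0 + 8·M_1 + 2·M_2 = 6(Δ_1 - Δ_0) = 15
  2·M_1 + 8·M_2 + 2·M_3 = 6(Δ_2 - Δ_1) = -15
  2·M_2 + 8·M_3 + 2·M_4 = 6(Δ_3 - Δ_2) = 9
Clamped end conditions give two more equations: 2h_0·M_0 + h_0·M_1 = 6(Δ_0 - p'(0)) = 12 and h_3·M_3 + 2h_3·M_4 = 6(p'(8) - Δ_3) = -3.
Forward elimination and back-substitution give M_0 = 27/14, M_1 = 15/7, M_2 = -3, M_3 = 33/14, M_4 = -27/14.
On [2, 4], p'(t) = b_1 + 2c_1·(t - 2) + 3d_1·(t - 2)² with b_1 = Δ_1 - h_1(2M_1 + M_2)/6 = 15/14, c_1 = M_1/2 = 15/14, d_1 = (M_2 - M_1)/(6h_1) = -3/7. So p'(2) = 15/14.

1.0714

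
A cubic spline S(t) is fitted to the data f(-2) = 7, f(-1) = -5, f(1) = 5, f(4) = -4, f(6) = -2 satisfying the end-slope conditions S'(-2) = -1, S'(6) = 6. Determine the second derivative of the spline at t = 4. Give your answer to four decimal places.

5.0330

Write σ_i for S''(x_i). With h_i = 1, 2, 3, 2 and divided differences Δ_i = -12, 5, -3, 1, the continuity of S' gives the tridiagonal system
  1·σ_0 + 6·σ_1 + 2·σ_2 = 6(Δ_1 - Δ_0) = 102
  2·σ_1 + 10·σ_2 + 3·σ_3 = 6(Δ_2 - Δ_1) = -48
  3·σ_2 + 10·σ_3 + 2·σ_4 = 6(Δ_3 - Δ_2) = 24
Clamped end conditions give two more equations: 2h_0·σ_0 + h_0·σ_1 = 6(Δ_0 - S'(-2)) = -66 and h_3·σ_3 + 2h_3·σ_4 = 6(S'(6) - Δ_3) = 30.
Solving the tridiagonal system: σ_0 = -4320/91, σ_1 = 2634/91, σ_2 = -1101/91, σ_3 = 458/91, σ_4 = 907/182.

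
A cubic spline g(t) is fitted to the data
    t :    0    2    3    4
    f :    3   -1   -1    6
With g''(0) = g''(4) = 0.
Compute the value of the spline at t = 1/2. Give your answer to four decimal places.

1.9592

With M_i denoting the second derivative at x_i, h_i = 2, 1, 1, and Δ_i = (y_(i+1) − y_i)/h_i = -2, 0, 7:
  2·M_0 + 6·M_1 + 1·M_2 = 6(Δ_1 - Δ_0) = 12
  1·M_1 + 4·M_2 + 1·M_3 = 6(Δ_2 - Δ_1) = 42
Natural end conditions: M_0 = M_3 = 0.
Solving: M_0 = 0, M_1 = 6/23, M_2 = 240/23, M_3 = 0.
On [0, 2], g(t) = 3 - 48/23·t + 0·t² + 1/46·t³.
With t = 1/2: g(1/2) = 721/368.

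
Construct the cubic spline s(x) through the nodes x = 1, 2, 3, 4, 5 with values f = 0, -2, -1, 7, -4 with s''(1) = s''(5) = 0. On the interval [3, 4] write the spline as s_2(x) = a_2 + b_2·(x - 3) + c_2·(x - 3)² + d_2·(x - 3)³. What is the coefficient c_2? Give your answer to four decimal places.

9.4286

With σ_i denoting the second derivative at x_i, h_i = 1, 1, 1, 1, and Δ_i = (y_(i+1) − y_i)/h_i = -2, 1, 8, -11:
  1·σ_0 + 4·σ_1 + 1·σ_2 = 6(Δ_1 - Δ_0) = 18
  1·σ_1 + 4·σ_2 + 1·σ_3 = 6(Δ_2 - Δ_1) = 42
  1·σ_2 + 4·σ_3 + 1·σ_4 = 6(Δ_3 - Δ_2) = -114
Natural end conditions: σ_0 = σ_4 = 0.
Hence σ_0 = 0, σ_1 = -3/14, σ_2 = 132/7, σ_3 = -465/14, σ_4 = 0.
On [3, 4], with s_2(x) = a_2 + b_2·(x - 3) + c_2·(x - 3)² + d_2·(x - 3)³: c_2 = σ_2/2 = 66/7, d_2 = (σ_3 - σ_2)/(6h_2) = -243/28, b_2 = Δ_2 - h_2(2σ_2 + σ_3)/6 = 29/4.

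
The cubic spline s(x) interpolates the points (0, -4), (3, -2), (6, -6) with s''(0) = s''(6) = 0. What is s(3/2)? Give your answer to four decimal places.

-2.4375

Let M_i = s''(x_i). Step sizes h_i = 3, 3; slopes of the chords Δ_i = (y_(i+1) - y_i)/h_i = 2/3, -4/3.
  3·M_0 + 12·M_1 + 3·M_2 = 6(Δ_1 - Δ_0) = -12
Natural end conditions: M_0 = M_2 = 0.
Solving the tridiagonal system: M_0 = 0, M_1 = -1, M_2 = 0.
On [0, 3], s(x) = -4 + 7/6·x + 0·x² - 1/18·x³.
With x = 3/2: s(3/2) = -39/16.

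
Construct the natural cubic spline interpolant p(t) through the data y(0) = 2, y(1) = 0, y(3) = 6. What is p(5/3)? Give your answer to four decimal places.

Write M_i for p''(x_i). With h_i = 1, 2 and divided differences Δ_i = -2, 3, the continuity of p' gives the tridiagonal system
  1·M_0 + 6·M_1 + 2·M_2 = 6(Δ_1 - Δ_0) = 30
Natural end conditions: M_0 = M_2 = 0.
Hence M_0 = 0, M_1 = 5, M_2 = 0.
On [1, 3], p(t) = 0 - 1/3·(t - 1) + 5/2·(t - 1)² - 5/12·(t - 1)³.
With (t - 1) = 2/3: p(5/3) = 62/81.

0.7654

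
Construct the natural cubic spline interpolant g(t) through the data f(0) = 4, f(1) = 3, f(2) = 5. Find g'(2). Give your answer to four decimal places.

2.7500

Put M_i = g'' at the i-th knot. Here h = (1, 1) and Δ = (-1, 2), so the interior equations h_(i-1)·M_(i-1) + 2(h_(i-1)+h_i)·M_i + h_i·M_(i+1) = 6(Δ_i − Δ_(i-1)) read
  1·M_0 + 4·M_1 + 1·M_2 = 6(Δ_1 - Δ_0) = 18
Natural end conditions: M_0 = M_2 = 0.
Solving: M_0 = 0, M_1 = 9/2, M_2 = 0.
On [1, 2], g'(t) = b_1 + 2c_1·(t - 1) + 3d_1·(t - 1)² with b_1 = Δ_1 - h_1(2M_1 + M_2)/6 = 1/2, c_1 = M_1/2 = 9/4, d_1 = (M_2 - M_1)/(6h_1) = -3/4. So g'(2) = 11/4.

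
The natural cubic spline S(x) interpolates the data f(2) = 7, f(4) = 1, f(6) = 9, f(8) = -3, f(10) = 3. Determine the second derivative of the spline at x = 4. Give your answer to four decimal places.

Write σ_i for S''(x_i). With h_i = 2, 2, 2, 2 and divided differences Δ_i = -3, 4, -6, 3, the continuity of S' gives the tridiagonal system
  2·σ_0 + 8·σ_1 + 2·σ_2 = 6(Δ_1 - Δ_0) = 42
  2·σ_1 + 8·σ_2 + 2·σ_3 = 6(Δ_2 - Δ_1) = -60
  2·σ_2 + 8·σ_3 + 2·σ_4 = 6(Δ_3 - Δ_2) = 54
Natural end conditions: σ_0 = σ_4 = 0.
Forward elimination and back-substitution give σ_0 = 0, σ_1 = 33/4, σ_2 = -12, σ_3 = 39/4, σ_4 = 0.

8.2500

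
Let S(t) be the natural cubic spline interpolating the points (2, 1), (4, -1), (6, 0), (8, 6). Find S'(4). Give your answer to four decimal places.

-0.5333

Let m_i = S''(x_i). Step sizes h_i = 2, 2, 2; slopes of the chords Δ_i = (y_(i+1) - y_i)/h_i = -1, 1/2, 3.
  2·m_0 + 8·m_1 + 2·m_2 = 6(Δ_1 - Δ_0) = 9
  2·m_1 + 8·m_2 + 2·m_3 = 6(Δ_2 - Δ_1) = 15
Natural end conditions: m_0 = m_3 = 0.
Forward elimination and back-substitution give m_0 = 0, m_1 = 7/10, m_2 = 17/10, m_3 = 0.
On [4, 6], S'(t) = b_1 + 2c_1·(t - 4) + 3d_1·(t - 4)² with b_1 = Δ_1 - h_1(2m_1 + m_2)/6 = -8/15, c_1 = m_1/2 = 7/20, d_1 = (m_2 - m_1)/(6h_1) = 1/12. So S'(4) = -8/15.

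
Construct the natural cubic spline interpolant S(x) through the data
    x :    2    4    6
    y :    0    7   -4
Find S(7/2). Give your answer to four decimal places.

6.7266

Let M_i = S''(x_i). Step sizes h_i = 2, 2; slopes of the chords Δ_i = (y_(i+1) - y_i)/h_i = 7/2, -11/2.
  2·M_0 + 8·M_1 + 2·M_2 = 6(Δ_1 - Δ_0) = -54
Natural end conditions: M_0 = M_2 = 0.
Forward elimination and back-substitution give M_0 = 0, M_1 = -27/4, M_2 = 0.
On [2, 4], S(x) = 0 + 23/4·(x - 2) + 0·(x - 2)² - 9/16·(x - 2)³.
With (x - 2) = 3/2: S(7/2) = 861/128.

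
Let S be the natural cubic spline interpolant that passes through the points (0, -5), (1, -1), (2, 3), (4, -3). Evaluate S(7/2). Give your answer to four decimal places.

With σ_i denoting the second derivative at x_i, h_i = 1, 1, 2, and Δ_i = (y_(i+1) − y_i)/h_i = 4, 4, -3:
  1·σ_0 + 4·σ_1 + 1·σ_2 = 6(Δ_1 - Δ_0) = 0
  1·σ_1 + 6·σ_2 + 2·σ_3 = 6(Δ_2 - Δ_1) = -42
Natural end conditions: σ_0 = σ_3 = 0.
Solving the tridiagonal system: σ_0 = 0, σ_1 = 42/23, σ_2 = -168/23, σ_3 = 0.
On [2, 4], S(x) = 3 + 43/23·(x - 2) - 84/23·(x - 2)² + 14/23·(x - 2)³.
With (x - 2) = 3/2: S(7/2) = -33/92.

-0.3587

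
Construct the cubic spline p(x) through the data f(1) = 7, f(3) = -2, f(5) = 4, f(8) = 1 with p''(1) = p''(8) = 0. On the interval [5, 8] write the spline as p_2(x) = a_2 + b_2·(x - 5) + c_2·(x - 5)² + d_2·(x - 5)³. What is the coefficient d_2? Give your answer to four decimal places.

0.2061

Let M_i = p''(x_i). Step sizes h_i = 2, 2, 3; slopes of the chords Δ_i = (y_(i+1) - y_i)/h_i = -9/2, 3, -1.
  2·M_0 + 8·M_1 + 2·M_2 = 6(Δ_1 - Δ_0) = 45
  2·M_1 + 10·M_2 + 3·M_3 = 6(Δ_2 - Δ_1) = -24
Natural end conditions: M_0 = M_3 = 0.
Solving: M_0 = 0, M_1 = 249/38, M_2 = -141/38, M_3 = 0.
On [5, 8], with p_2(x) = a_2 + b_2·(x - 5) + c_2·(x - 5)² + d_2·(x - 5)³: c_2 = M_2/2 = -141/76, d_2 = (M_3 - M_2)/(6h_2) = 47/228, b_2 = Δ_2 - h_2(2M_2 + M_3)/6 = 103/38.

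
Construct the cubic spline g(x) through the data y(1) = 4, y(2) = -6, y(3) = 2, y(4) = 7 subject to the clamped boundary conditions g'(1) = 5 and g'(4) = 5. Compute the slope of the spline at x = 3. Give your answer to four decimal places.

With m_i denoting the second derivative at x_i, h_i = 1, 1, 1, and Δ_i = (y_(i+1) − y_i)/h_i = -10, 8, 5:
  1·m_0 + 4·m_1 + 1·m_2 = 6(Δ_1 - Δ_0) = 108
  1·m_1 + 4·m_2 + 1·m_3 = 6(Δ_2 - Δ_1) = -18
Clamped end conditions give two more equations: 2h_0·m_0 + h_0·m_1 = 6(Δ_0 - g'(1)) = -90 and h_2·m_2 + 2h_2·m_3 = 6(g'(4) - Δ_2) = 0.
Solving the tridiagonal system: m_0 = -348/5, m_1 = 246/5, m_2 = -96/5, m_3 = 48/5.
On [3, 4], g'(x) = b_2 + 2c_2·(x - 3) + 3d_2·(x - 3)² with b_2 = Δ_2 - h_2(2m_2 + m_3)/6 = 49/5, c_2 = m_2/2 = -48/5, d_2 = (m_3 - m_2)/(6h_2) = 24/5. So g'(3) = 49/5.

9.8000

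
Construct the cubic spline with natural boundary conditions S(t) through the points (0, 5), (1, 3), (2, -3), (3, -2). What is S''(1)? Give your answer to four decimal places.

Write m_i for S''(x_i). With h_i = 1, 1, 1 and divided differences Δ_i = -2, -6, 1, the continuity of S' gives the tridiagonal system
  1·m_0 + 4·m_1 + 1·m_2 = 6(Δ_1 - Δ_0) = -24
  1·m_1 + 4·m_2 + 1·m_3 = 6(Δ_2 - Δ_1) = 42
Natural end conditions: m_0 = m_3 = 0.
Hence m_0 = 0, m_1 = -46/5, m_2 = 64/5, m_3 = 0.

-9.2000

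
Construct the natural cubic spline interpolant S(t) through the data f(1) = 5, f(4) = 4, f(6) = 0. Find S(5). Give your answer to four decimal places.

2.2500

Write m_i for S''(x_i). With h_i = 3, 2 and divided differences Δ_i = -1/3, -2, the continuity of S' gives the tridiagonal system
  3·m_0 + 10·m_1 + 2·m_2 = 6(Δ_1 - Δ_0) = -10
Natural end conditions: m_0 = m_2 = 0.
Solving the tridiagonal system: m_0 = 0, m_1 = -1, m_2 = 0.
On [4, 6], S(t) = 4 - 4/3·(t - 4) - 1/2·(t - 4)² + 1/12·(t - 4)³.
With (t - 4) = 1: S(5) = 9/4.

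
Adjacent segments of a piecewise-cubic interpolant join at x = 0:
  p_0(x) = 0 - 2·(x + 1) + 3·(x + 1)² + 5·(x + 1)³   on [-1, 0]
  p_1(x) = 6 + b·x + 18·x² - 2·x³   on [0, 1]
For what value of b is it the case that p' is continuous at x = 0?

19

p_0'(x) = -2 + 6·(x + 1) + 15·(x + 1)², so p_0'(0) = 19. On the right, p_1'(0) = b, so b = 19.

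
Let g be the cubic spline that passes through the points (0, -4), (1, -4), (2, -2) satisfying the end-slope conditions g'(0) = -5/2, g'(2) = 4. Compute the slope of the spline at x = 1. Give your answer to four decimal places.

With σ_i denoting the second derivative at x_i, h_i = 1, 1, and Δ_i = (y_(i+1) − y_i)/h_i = 0, 2:
  1·σ_0 + 4·σ_1 + 1·σ_2 = 6(Δ_1 - Δ_0) = 12
Clamped end conditions give two more equations: 2h_0·σ_0 + h_0·σ_1 = 6(Δ_0 - g'(0)) = 15 and h_1·σ_1 + 2h_1·σ_2 = 6(g'(2) - Δ_1) = 12.
Solving the tridiagonal system: σ_0 = 31/4, σ_1 = -1/2, σ_2 = 25/4.
On [1, 2], g'(x) = b_1 + 2c_1·(x - 1) + 3d_1·(x - 1)² with b_1 = Δ_1 - h_1(2σ_1 + σ_2)/6 = 9/8, c_1 = σ_1/2 = -1/4, d_1 = (σ_2 - σ_1)/(6h_1) = 9/8. So g'(1) = 9/8.

1.1250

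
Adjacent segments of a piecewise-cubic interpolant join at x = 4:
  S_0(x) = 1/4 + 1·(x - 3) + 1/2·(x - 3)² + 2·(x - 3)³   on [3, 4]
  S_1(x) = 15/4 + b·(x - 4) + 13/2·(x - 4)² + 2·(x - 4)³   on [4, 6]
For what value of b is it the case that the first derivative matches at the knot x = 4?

8

S_0'(x) = 1 + 1·(x - 3) + 6·(x - 3)², so S_0'(4) = 8. On the right, S_1'(4) = b, so b = 8.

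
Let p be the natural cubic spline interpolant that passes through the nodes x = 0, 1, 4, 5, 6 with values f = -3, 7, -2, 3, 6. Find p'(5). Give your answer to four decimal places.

5.0094

Put m_i = p'' at the i-th knot. Here h = (1, 3, 1, 1) and Δ = (10, -3, 5, 3), so the interior equations h_(i-1)·m_(i-1) + 2(h_(i-1)+h_i)·m_i + h_i·m_(i+1) = 6(Δ_i − Δ_(i-1)) read
  1·m_0 + 8·m_1 + 3·m_2 = 6(Δ_1 - Δ_0) = -78
  3·m_1 + 8·m_2 + 1·m_3 = 6(Δ_2 - Δ_1) = 48
  1·m_2 + 4·m_3 + 1·m_4 = 6(Δ_3 - Δ_2) = -12
Natural end conditions: m_0 = m_4 = 0.
Hence m_0 = 0, m_1 = -1515/106, m_2 = 642/53, m_3 = -639/106, m_4 = 0.
On [5, 6], p'(x) = b_3 + 2c_3·(x - 5) + 3d_3·(x - 5)² with b_3 = Δ_3 - h_3(2m_3 + m_4)/6 = 531/106, c_3 = m_3/2 = -639/212, d_3 = (m_4 - m_3)/(6h_3) = 213/212. So p'(5) = 531/106.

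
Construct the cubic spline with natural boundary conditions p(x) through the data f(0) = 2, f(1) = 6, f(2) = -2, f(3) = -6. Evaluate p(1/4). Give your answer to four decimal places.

3.8125

With M_i denoting the second derivative at x_i, h_i = 1, 1, 1, and Δ_i = (y_(i+1) − y_i)/h_i = 4, -8, -4:
  1·M_0 + 4·M_1 + 1·M_2 = 6(Δ_1 - Δ_0) = -72
  1·M_1 + 4·M_2 + 1·M_3 = 6(Δ_2 - Δ_1) = 24
Natural end conditions: M_0 = M_3 = 0.
Solving the tridiagonal system: M_0 = 0, M_1 = -104/5, M_2 = 56/5, M_3 = 0.
On [0, 1], p(x) = 2 + 112/15·x + 0·x² - 52/15·x³.
With x = 1/4: p(1/4) = 61/16.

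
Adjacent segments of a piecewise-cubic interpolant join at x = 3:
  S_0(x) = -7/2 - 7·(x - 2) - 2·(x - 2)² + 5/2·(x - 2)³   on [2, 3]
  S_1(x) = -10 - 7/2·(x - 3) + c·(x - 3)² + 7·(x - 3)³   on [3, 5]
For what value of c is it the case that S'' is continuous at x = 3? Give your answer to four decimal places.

S_0''(x) = -4 + 15·(x - 2), so S_0''(3) = 11. On the right, S_1''(3) = 2c, so c = 11/2.

5.5000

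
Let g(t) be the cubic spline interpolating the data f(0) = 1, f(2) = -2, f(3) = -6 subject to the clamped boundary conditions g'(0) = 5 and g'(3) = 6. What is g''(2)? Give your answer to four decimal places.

-5.6667

Put σ_i = g'' at the i-th knot. Here h = (2, 1) and Δ = (-3/2, -4), so the interior equations h_(i-1)·σ_(i-1) + 2(h_(i-1)+h_i)·σ_i + h_i·σ_(i+1) = 6(Δ_i − Δ_(i-1)) read
  2·σ_0 + 6·σ_1 + 1·σ_2 = 6(Δ_1 - Δ_0) = -15
Clamped end conditions give two more equations: 2h_0·σ_0 + h_0·σ_1 = 6(Δ_0 - g'(0)) = -39 and h_1·σ_1 + 2h_1·σ_2 = 6(g'(3) - Δ_1) = 60.
Solving the tridiagonal system: σ_0 = -83/12, σ_1 = -17/3, σ_2 = 197/6.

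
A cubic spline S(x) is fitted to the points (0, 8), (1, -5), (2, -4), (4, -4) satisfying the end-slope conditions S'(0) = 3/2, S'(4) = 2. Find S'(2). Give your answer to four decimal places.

4.1364

Put M_i = S'' at the i-th knot. Here h = (1, 1, 2) and Δ = (-13, 1, 0), so the interior equations h_(i-1)·M_(i-1) + 2(h_(i-1)+h_i)·M_i + h_i·M_(i+1) = 6(Δ_i − Δ_(i-1)) read
  1·M_0 + 4·M_1 + 1·M_2 = 6(Δ_1 - Δ_0) = 84
  1·M_1 + 6·M_2 + 2·M_3 = 6(Δ_2 - Δ_1) = -6
Clamped end conditions give two more equations: 2h_0·M_0 + h_0·M_1 = 6(Δ_0 - S'(0)) = -87 and h_2·M_2 + 2h_2·M_3 = 6(S'(4) - Δ_2) = 12.
Hence M_0 = -695/11, M_1 = 433/11, M_2 = -113/11, M_3 = 179/22.
On [2, 4], S'(x) = b_2 + 2c_2·(x - 2) + 3d_2·(x - 2)² with b_2 = Δ_2 - h_2(2M_2 + M_3)/6 = 91/22, c_2 = M_2/2 = -113/22, d_2 = (M_3 - M_2)/(6h_2) = 135/88. So S'(2) = 91/22.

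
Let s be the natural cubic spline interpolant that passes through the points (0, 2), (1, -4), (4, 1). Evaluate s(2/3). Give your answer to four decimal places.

-2.3549

With m_i denoting the second derivative at x_i, h_i = 1, 3, and Δ_i = (y_(i+1) − y_i)/h_i = -6, 5/3:
  1·m_0 + 8·m_1 + 3·m_2 = 6(Δ_1 - Δ_0) = 46
Natural end conditions: m_0 = m_2 = 0.
Hence m_0 = 0, m_1 = 23/4, m_2 = 0.
On [0, 1], s(x) = 2 - 167/24·x + 0·x² + 23/24·x³.
With x = 2/3: s(2/3) = -763/324.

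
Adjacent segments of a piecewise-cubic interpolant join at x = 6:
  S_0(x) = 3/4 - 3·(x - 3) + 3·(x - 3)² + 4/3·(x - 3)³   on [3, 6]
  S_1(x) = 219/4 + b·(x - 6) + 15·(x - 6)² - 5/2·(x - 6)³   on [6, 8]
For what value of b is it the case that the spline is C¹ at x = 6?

S_0'(x) = -3 + 6·(x - 3) + 4·(x - 3)², so S_0'(6) = 51. On the right, S_1'(6) = b, so b = 51.

51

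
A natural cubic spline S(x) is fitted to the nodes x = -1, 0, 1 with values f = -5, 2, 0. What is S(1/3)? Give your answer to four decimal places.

2.1667

Write m_i for S''(x_i). With h_i = 1, 1 and divided differences Δ_i = 7, -2, the continuity of S' gives the tridiagonal system
  1·m_0 + 4·m_1 + 1·m_2 = 6(Δ_1 - Δ_0) = -54
Natural end conditions: m_0 = m_2 = 0.
Forward elimination and back-substitution give m_0 = 0, m_1 = -27/2, m_2 = 0.
On [0, 1], S(x) = 2 + 5/2·x - 27/4·x² + 9/4·x³.
With x = 1/3: S(1/3) = 13/6.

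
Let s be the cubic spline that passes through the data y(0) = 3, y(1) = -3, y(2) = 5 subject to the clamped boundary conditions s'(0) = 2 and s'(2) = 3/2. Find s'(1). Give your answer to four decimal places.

With M_i denoting the second derivative at x_i, h_i = 1, 1, and Δ_i = (y_(i+1) − y_i)/h_i = -6, 8:
  1·M_0 + 4·M_1 + 1·M_2 = 6(Δ_1 - Δ_0) = 84
Clamped end conditions give two more equations: 2h_0·M_0 + h_0·M_1 = 6(Δ_0 - s'(0)) = -48 and h_1·M_1 + 2h_1·M_2 = 6(s'(2) - Δ_1) = -39.
Forward elimination and back-substitution give M_0 = -181/4, M_1 = 85/2, M_2 = -163/4.
On [1, 2], s'(t) = b_1 + 2c_1·(t - 1) + 3d_1·(t - 1)² with b_1 = Δ_1 - h_1(2M_1 + M_2)/6 = 5/8, c_1 = M_1/2 = 85/4, d_1 = (M_2 - M_1)/(6h_1) = -111/8. So s'(1) = 5/8.

0.6250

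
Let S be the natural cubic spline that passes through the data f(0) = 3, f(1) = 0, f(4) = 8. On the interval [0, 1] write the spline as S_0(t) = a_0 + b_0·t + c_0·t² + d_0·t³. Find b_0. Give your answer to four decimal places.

-3.7083

Let M_i = S''(x_i). Step sizes h_i = 1, 3; slopes of the chords Δ_i = (y_(i+1) - y_i)/h_i = -3, 8/3.
  1·M_0 + 8·M_1 + 3·M_2 = 6(Δ_1 - Δ_0) = 34
Natural end conditions: M_0 = M_2 = 0.
Hence M_0 = 0, M_1 = 17/4, M_2 = 0.
On [0, 1], with S_0(t) = a_0 + b_0·t + c_0·t² + d_0·t³: c_0 = M_0/2 = 0, d_0 = (M_1 - M_0)/(6h_0) = 17/24, b_0 = Δ_0 - h_0(2M_0 + M_1)/6 = -89/24.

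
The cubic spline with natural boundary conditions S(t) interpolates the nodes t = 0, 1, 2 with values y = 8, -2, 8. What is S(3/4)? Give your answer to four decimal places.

-1.1406

Put M_i = S'' at the i-th knot. Here h = (1, 1) and Δ = (-10, 10), so the interior equations h_(i-1)·M_(i-1) + 2(h_(i-1)+h_i)·M_i + h_i·M_(i+1) = 6(Δ_i − Δ_(i-1)) read
  1·M_0 + 4·M_1 + 1·M_2 = 6(Δ_1 - Δ_0) = 120
Natural end conditions: M_0 = M_2 = 0.
Hence M_0 = 0, M_1 = 30, M_2 = 0.
On [0, 1], S(t) = 8 - 15·t + 0·t² + 5·t³.
With t = 3/4: S(3/4) = -73/64.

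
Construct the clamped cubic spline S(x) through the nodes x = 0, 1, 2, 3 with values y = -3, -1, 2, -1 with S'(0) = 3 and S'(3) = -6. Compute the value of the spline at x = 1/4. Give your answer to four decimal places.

-2.3969

Write σ_i for S''(x_i). With h_i = 1, 1, 1 and divided differences Δ_i = 2, 3, -3, the continuity of S' gives the tridiagonal system
  1·σ_0 + 4·σ_1 + 1·σ_2 = 6(Δ_1 - Δ_0) = 6
  1·σ_1 + 4·σ_2 + 1·σ_3 = 6(Δ_2 - Δ_1) = -36
Clamped end conditions give two more equations: 2h_0·σ_0 + h_0·σ_1 = 6(Δ_0 - S'(0)) = -6 and h_2·σ_2 + 2h_2·σ_3 = 6(S'(3) - Δ_2) = -18.
Hence σ_0 = -28/5, σ_1 = 26/5, σ_2 = -46/5, σ_3 = -22/5.
On [0, 1], S(x) = -3 + 3·x - 14/5·x² + 9/5·x³.
With x = 1/4: S(1/4) = -767/320.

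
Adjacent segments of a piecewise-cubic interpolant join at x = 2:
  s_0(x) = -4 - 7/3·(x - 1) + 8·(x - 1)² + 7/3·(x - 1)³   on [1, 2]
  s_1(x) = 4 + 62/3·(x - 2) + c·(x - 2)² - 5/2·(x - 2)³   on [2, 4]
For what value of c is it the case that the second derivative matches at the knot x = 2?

s_0''(x) = 16 + 14·(x - 1), so s_0''(2) = 30. On the right, s_1''(2) = 2c, so c = 15.

15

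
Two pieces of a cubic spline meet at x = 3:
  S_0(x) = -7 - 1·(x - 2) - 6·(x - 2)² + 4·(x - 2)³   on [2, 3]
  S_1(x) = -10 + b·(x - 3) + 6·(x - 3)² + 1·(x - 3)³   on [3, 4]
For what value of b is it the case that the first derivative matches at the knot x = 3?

S_0'(x) = -1 - 12·(x - 2) + 12·(x - 2)², so S_0'(3) = -1. On the right, S_1'(3) = b, so b = -1.

-1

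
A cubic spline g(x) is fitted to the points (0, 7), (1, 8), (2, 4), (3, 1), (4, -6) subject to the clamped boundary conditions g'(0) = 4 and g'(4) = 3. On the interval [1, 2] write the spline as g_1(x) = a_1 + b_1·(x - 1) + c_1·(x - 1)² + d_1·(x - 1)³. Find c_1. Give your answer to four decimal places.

Write M_i for g''(x_i). With h_i = 1, 1, 1, 1 and divided differences Δ_i = 1, -4, -3, -7, the continuity of g' gives the tridiagonal system
  1·M_0 + 4·M_1 + 1·M_2 = 6(Δ_1 - Δ_0) = -30
  1·M_1 + 4·M_2 + 1·M_3 = 6(Δ_2 - Δ_1) = 6
  1·M_2 + 4·M_3 + 1·M_4 = 6(Δ_3 - Δ_2) = -24
Clamped end conditions give two more equations: 2h_0·M_0 + h_0·M_1 = 6(Δ_0 - g'(0)) = -18 and h_3·M_3 + 2h_3·M_4 = 6(g'(4) - Δ_3) = 60.
Solving: M_0 = -34/7, M_1 = -58/7, M_2 = 8, M_3 = -124/7, M_4 = 272/7.
On [1, 2], with g_1(x) = a_1 + b_1·(x - 1) + c_1·(x - 1)² + d_1·(x - 1)³: c_1 = M_1/2 = -29/7, d_1 = (M_2 - M_1)/(6h_1) = 19/7, b_1 = Δ_1 - h_1(2M_1 + M_2)/6 = -18/7.

-4.1429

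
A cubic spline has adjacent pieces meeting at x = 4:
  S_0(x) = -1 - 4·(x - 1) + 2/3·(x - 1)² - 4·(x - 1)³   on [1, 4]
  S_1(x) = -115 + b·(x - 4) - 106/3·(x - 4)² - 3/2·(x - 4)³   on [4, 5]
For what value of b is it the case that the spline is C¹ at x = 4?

S_0'(x) = -4 + 4/3·(x - 1) - 12·(x - 1)², so S_0'(4) = -108. On the right, S_1'(4) = b, so b = -108.

-108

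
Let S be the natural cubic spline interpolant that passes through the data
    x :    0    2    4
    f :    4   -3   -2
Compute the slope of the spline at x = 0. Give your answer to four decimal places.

-4.5000

Let M_i = S''(x_i). Step sizes h_i = 2, 2; slopes of the chords Δ_i = (y_(i+1) - y_i)/h_i = -7/2, 1/2.
  2·M_0 + 8·M_1 + 2·M_2 = 6(Δ_1 - Δ_0) = 24
Natural end conditions: M_0 = M_2 = 0.
Hence M_0 = 0, M_1 = 3, M_2 = 0.
On [0, 2], S'(x) = b_0 + 2c_0·x + 3d_0·x² with b_0 = Δ_0 - h_0(2M_0 + M_1)/6 = -9/2, c_0 = M_0/2 = 0, d_0 = (M_1 - M_0)/(6h_0) = 1/4. So S'(0) = -9/2.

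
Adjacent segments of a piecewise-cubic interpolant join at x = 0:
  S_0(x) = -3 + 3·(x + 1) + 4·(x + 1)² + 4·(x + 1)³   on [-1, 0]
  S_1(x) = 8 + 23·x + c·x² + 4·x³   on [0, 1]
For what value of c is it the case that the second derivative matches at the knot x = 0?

S_0''(x) = 8 + 24·(x + 1), so S_0''(0) = 32. On the right, S_1''(0) = 2c, so c = 16.

16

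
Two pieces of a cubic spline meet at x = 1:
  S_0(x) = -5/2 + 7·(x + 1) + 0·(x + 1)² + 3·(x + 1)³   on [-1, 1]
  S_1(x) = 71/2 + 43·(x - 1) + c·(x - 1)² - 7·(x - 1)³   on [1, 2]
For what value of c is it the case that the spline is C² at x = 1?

18

S_0''(x) = 0 + 18·(x + 1), so S_0''(1) = 36. On the right, S_1''(1) = 2c, so c = 18.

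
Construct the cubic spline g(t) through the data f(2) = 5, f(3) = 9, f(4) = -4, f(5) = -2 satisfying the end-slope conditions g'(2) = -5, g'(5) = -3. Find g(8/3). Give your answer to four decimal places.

8.1654

With M_i denoting the second derivative at x_i, h_i = 1, 1, 1, and Δ_i = (y_(i+1) − y_i)/h_i = 4, -13, 2:
  1·M_0 + 4·M_1 + 1·M_2 = 6(Δ_1 - Δ_0) = -102
  1·M_1 + 4·M_2 + 1·M_3 = 6(Δ_2 - Δ_1) = 90
Clamped end conditions give two more equations: 2h_0·M_0 + h_0·M_1 = 6(Δ_0 - g'(2)) = 54 and h_2·M_2 + 2h_2·M_3 = 6(g'(5) - Δ_2) = -30.
Solving the tridiagonal system: M_0 = 776/15, M_1 = -742/15, M_2 = 662/15, M_3 = -556/15.
On [2, 3], g(t) = 5 - 5·(t - 2) + 388/15·(t - 2)² - 253/15·(t - 2)³.
With (t - 2) = 2/3: g(8/3) = 3307/405.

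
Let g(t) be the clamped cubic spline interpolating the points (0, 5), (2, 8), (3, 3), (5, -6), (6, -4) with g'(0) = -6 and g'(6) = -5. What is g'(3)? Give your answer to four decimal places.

Let M_i = g''(x_i). Step sizes h_i = 2, 1, 2, 1; slopes of the chords Δ_i = (y_(i+1) - y_i)/h_i = 3/2, -5, -9/2, 2.
  2·M_0 + 6·M_1 + 1·M_2 = 6(Δ_1 - Δ_0) = -39
  1·M_1 + 6·M_2 + 2·M_3 = 6(Δ_2 - Δ_1) = 3
  2·M_2 + 6·M_3 + 1·M_4 = 6(Δ_3 - Δ_2) = 39
Clamped end conditions give two more equations: 2h_0·M_0 + h_0·M_1 = 6(Δ_0 - g'(0)) = 45 and h_3·M_3 + 2h_3·M_4 = 6(g'(6) - Δ_3) = -42.
Solving the tridiagonal system: M_0 = 6425/372, M_1 = -1120/93, M_2 = -239/186, M_3 = 1058/93, M_4 = -2482/93.
On [3, 5], g'(t) = b_2 + 2c_2·(t - 3) + 3d_2·(t - 3)² with b_2 = Δ_2 - h_2(2M_2 + M_3)/6 = -461/62, c_2 = M_2/2 = -239/372, d_2 = (M_3 - M_2)/(6h_2) = 785/744. So g'(3) = -461/62.

-7.4355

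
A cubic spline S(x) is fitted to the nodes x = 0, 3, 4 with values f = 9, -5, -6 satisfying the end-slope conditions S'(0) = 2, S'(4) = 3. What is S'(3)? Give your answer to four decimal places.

Put M_i = S'' at the i-th knot. Here h = (3, 1) and Δ = (-14/3, -1), so the interior equations h_(i-1)·M_(i-1) + 2(h_(i-1)+h_i)·M_i + h_i·M_(i+1) = 6(Δ_i − Δ_(i-1)) read
  3·M_0 + 8·M_1 + 1·M_2 = 6(Δ_1 - Δ_0) = 22
Clamped end conditions give two more equations: 2h_0·M_0 + h_0·M_1 = 6(Δ_0 - S'(0)) = -40 and h_1·M_1 + 2h_1·M_2 = 6(S'(4) - Δ_1) = 24.
Solving the tridiagonal system: M_0 = -55/6, M_1 = 5, M_2 = 19/2.
On [3, 4], S'(x) = b_1 + 2c_1·(x - 3) + 3d_1·(x - 3)² with b_1 = Δ_1 - h_1(2M_1 + M_2)/6 = -17/4, c_1 = M_1/2 = 5/2, d_1 = (M_2 - M_1)/(6h_1) = 3/4. So S'(3) = -17/4.

-4.2500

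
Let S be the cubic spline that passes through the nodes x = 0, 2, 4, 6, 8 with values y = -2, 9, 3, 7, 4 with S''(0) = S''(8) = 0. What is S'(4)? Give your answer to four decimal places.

-1.1250

Put σ_i = S'' at the i-th knot. Here h = (2, 2, 2, 2) and Δ = (11/2, -3, 2, -3/2), so the interior equations h_(i-1)·σ_(i-1) + 2(h_(i-1)+h_i)·σ_i + h_i·σ_(i+1) = 6(Δ_i − Δ_(i-1)) read
  2·σ_0 + 8·σ_1 + 2·σ_2 = 6(Δ_1 - Δ_0) = -51
  2·σ_1 + 8·σ_2 + 2·σ_3 = 6(Δ_2 - Δ_1) = 30
  2·σ_2 + 8·σ_3 + 2·σ_4 = 6(Δ_3 - Δ_2) = -21
Natural end conditions: σ_0 = σ_4 = 0.
Solving: σ_0 = 0, σ_1 = -453/56, σ_2 = 48/7, σ_3 = -243/56, σ_4 = 0.
On [4, 6], S'(x) = b_2 + 2c_2·(x - 4) + 3d_2·(x - 4)² with b_2 = Δ_2 - h_2(2σ_2 + σ_3)/6 = -9/8, c_2 = σ_2/2 = 24/7, d_2 = (σ_3 - σ_2)/(6h_2) = -209/224. So S'(4) = -9/8.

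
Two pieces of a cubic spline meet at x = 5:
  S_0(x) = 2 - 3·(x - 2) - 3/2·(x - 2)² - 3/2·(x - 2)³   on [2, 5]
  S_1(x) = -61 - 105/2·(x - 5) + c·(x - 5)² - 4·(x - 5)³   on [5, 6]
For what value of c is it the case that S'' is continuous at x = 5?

-15

S_0''(x) = -3 - 9·(x - 2), so S_0''(5) = -30. On the right, S_1''(5) = 2c, so c = -15.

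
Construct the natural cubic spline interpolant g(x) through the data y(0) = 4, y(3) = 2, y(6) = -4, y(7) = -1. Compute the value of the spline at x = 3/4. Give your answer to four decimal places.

Put M_i = g'' at the i-th knot. Here h = (3, 3, 1) and Δ = (-2/3, -2, 3), so the interior equations h_(i-1)·M_(i-1) + 2(h_(i-1)+h_i)·M_i + h_i·M_(i+1) = 6(Δ_i − Δ_(i-1)) read
  3·M_0 + 12·M_1 + 3·M_2 = 6(Δ_1 - Δ_0) = -8
  3·M_1 + 8·M_2 + 1·M_3 = 6(Δ_2 - Δ_1) = 30
Natural end conditions: M_0 = M_3 = 0.
Hence M_0 = 0, M_1 = -154/87, M_2 = 128/29, M_3 = 0.
On [0, 3], g(x) = 4 + 19/87·x + 0·x² - 77/783·x³.
With x = 3/4: g(3/4) = 7651/1856.

4.1223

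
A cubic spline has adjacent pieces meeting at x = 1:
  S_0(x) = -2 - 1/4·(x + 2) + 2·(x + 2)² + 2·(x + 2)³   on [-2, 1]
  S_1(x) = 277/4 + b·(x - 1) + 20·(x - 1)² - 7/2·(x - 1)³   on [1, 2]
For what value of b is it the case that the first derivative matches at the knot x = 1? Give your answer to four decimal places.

S_0'(x) = -1/4 + 4·(x + 2) + 6·(x + 2)², so S_0'(1) = 263/4. On the right, S_1'(1) = b, so b = 263/4.

65.7500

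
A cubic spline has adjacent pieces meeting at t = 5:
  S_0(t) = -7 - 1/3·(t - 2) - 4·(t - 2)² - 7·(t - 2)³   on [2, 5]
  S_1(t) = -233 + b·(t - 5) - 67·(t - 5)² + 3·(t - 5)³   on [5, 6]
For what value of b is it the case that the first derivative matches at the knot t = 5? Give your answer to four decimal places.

S_0'(t) = -1/3 - 8·(t - 2) - 21·(t - 2)², so S_0'(5) = -640/3. On the right, S_1'(5) = b, so b = -640/3.

-213.3333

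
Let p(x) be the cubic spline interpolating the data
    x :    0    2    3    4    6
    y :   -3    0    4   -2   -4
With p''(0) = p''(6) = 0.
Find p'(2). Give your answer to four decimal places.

5.2121

Write m_i for p''(x_i). With h_i = 2, 1, 1, 2 and divided differences Δ_i = 3/2, 4, -6, -1, the continuity of p' gives the tridiagonal system
  2·m_0 + 6·m_1 + 1·m_2 = 6(Δ_1 - Δ_0) = 15
  1·m_1 + 4·m_2 + 1·m_3 = 6(Δ_2 - Δ_1) = -60
  1·m_2 + 6·m_3 + 2·m_4 = 6(Δ_3 - Δ_2) = 30
Natural end conditions: m_0 = m_4 = 0.
Forward elimination and back-substitution give m_0 = 0, m_1 = 245/44, m_2 = -405/22, m_3 = 355/44, m_4 = 0.
On [2, 3], p'(x) = b_1 + 2c_1·(x - 2) + 3d_1·(x - 2)² with b_1 = Δ_1 - h_1(2m_1 + m_2)/6 = 172/33, c_1 = m_1/2 = 245/88, d_1 = (m_2 - m_1)/(6h_1) = -1055/264. So p'(2) = 172/33.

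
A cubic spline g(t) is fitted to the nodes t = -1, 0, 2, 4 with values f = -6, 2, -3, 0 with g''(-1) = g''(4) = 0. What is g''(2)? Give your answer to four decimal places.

Write σ_i for g''(x_i). With h_i = 1, 2, 2 and divided differences Δ_i = 8, -5/2, 3/2, the continuity of g' gives the tridiagonal system
  1·σ_0 + 6·σ_1 + 2·σ_2 = 6(Δ_1 - Δ_0) = -63
  2·σ_1 + 8·σ_2 + 2·σ_3 = 6(Δ_2 - Δ_1) = 24
Natural end conditions: σ_0 = σ_3 = 0.
Solving: σ_0 = 0, σ_1 = -138/11, σ_2 = 135/22, σ_3 = 0.

6.1364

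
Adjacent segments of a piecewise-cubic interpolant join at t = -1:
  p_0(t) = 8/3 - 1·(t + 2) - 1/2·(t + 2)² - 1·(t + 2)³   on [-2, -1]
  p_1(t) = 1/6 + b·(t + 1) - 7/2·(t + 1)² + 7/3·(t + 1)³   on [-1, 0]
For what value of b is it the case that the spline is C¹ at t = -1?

-5

p_0'(t) = -1 - 1·(t + 2) - 3·(t + 2)², so p_0'(-1) = -5. On the right, p_1'(-1) = b, so b = -5.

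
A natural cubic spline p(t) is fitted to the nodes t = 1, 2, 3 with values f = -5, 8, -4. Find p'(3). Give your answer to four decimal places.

With σ_i denoting the second derivative at x_i, h_i = 1, 1, and Δ_i = (y_(i+1) − y_i)/h_i = 13, -12:
  1·σ_0 + 4·σ_1 + 1·σ_2 = 6(Δ_1 - Δ_0) = -150
Natural end conditions: σ_0 = σ_2 = 0.
Hence σ_0 = 0, σ_1 = -75/2, σ_2 = 0.
On [2, 3], p'(t) = b_1 + 2c_1·(t - 2) + 3d_1·(t - 2)² with b_1 = Δ_1 - h_1(2σ_1 + σ_2)/6 = 1/2, c_1 = σ_1/2 = -75/4, d_1 = (σ_2 - σ_1)/(6h_1) = 25/4. So p'(3) = -73/4.

-18.2500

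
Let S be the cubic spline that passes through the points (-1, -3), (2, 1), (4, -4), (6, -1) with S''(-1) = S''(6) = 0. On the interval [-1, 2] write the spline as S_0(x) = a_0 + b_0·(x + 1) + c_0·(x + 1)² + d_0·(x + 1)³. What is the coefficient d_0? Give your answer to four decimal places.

-0.1696

Write M_i for S''(x_i). With h_i = 3, 2, 2 and divided differences Δ_i = 4/3, -5/2, 3/2, the continuity of S' gives the tridiagonal system
  3·M_0 + 10·M_1 + 2·M_2 = 6(Δ_1 - Δ_0) = -23
  2·M_1 + 8·M_2 + 2·M_3 = 6(Δ_2 - Δ_1) = 24
Natural end conditions: M_0 = M_3 = 0.
Solving: M_0 = 0, M_1 = -58/19, M_2 = 143/38, M_3 = 0.
On [-1, 2], with S_0(x) = a_0 + b_0·(x + 1) + c_0·(x + 1)² + d_0·(x + 1)³: c_0 = M_0/2 = 0, d_0 = (M_1 - M_0)/(6h_0) = -29/171, b_0 = Δ_0 - h_0(2M_0 + M_1)/6 = 163/57.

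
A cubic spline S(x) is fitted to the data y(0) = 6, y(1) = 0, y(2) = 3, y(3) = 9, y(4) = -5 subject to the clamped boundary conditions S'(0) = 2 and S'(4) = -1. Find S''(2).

Put m_i = S'' at the i-th knot. Here h = (1, 1, 1, 1) and Δ = (-6, 3, 6, -14), so the interior equations h_(i-1)·m_(i-1) + 2(h_(i-1)+h_i)·m_i + h_i·m_(i+1) = 6(Δ_i − Δ_(i-1)) read
  1·m_0 + 4·m_1 + 1·m_2 = 6(Δ_1 - Δ_0) = 54
  1·m_1 + 4·m_2 + 1·m_3 = 6(Δ_2 - Δ_1) = 18
  1·m_2 + 4·m_3 + 1·m_4 = 6(Δ_3 - Δ_2) = -120
Clamped end conditions give two more equations: 2h_0·m_0 + h_0·m_1 = 6(Δ_0 - S'(0)) = -48 and h_3·m_3 + 2h_3·m_4 = 6(S'(4) - Δ_3) = 78.
Solving: m_0 = -234/7, m_1 = 132/7, m_2 = 12, m_3 = -342/7, m_4 = 444/7.

12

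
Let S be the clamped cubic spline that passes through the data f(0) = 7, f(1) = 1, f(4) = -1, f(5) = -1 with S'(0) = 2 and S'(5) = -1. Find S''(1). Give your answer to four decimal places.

8.4444

Write m_i for S''(x_i). With h_i = 1, 3, 1 and divided differences Δ_i = -6, -2/3, 0, the continuity of S' gives the tridiagonal system
  1·m_0 + 8·m_1 + 3·m_2 = 6(Δ_1 - Δ_0) = 32
  3·m_1 + 8·m_2 + 1·m_3 = 6(Δ_2 - Δ_1) = 4
Clamped end conditions give two more equations: 2h_0·m_0 + h_0·m_1 = 6(Δ_0 - S'(0)) = -48 and h_2·m_2 + 2h_2·m_3 = 6(S'(5) - Δ_2) = -6.
Solving the tridiagonal system: m_0 = -254/9, m_1 = 76/9, m_2 = -22/9, m_3 = -16/9.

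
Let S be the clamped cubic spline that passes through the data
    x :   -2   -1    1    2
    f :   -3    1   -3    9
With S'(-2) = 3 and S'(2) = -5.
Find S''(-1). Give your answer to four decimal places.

With M_i denoting the second derivative at x_i, h_i = 1, 2, 1, and Δ_i = (y_(i+1) − y_i)/h_i = 4, -2, 12:
  1·M_0 + 6·M_1 + 2·M_2 = 6(Δ_1 - Δ_0) = -36
  2·M_1 + 6·M_2 + 1·M_3 = 6(Δ_2 - Δ_1) = 84
Clamped end conditions give two more equations: 2h_0·M_0 + h_0·M_1 = 6(Δ_0 - S'(-2)) = 6 and h_2·M_2 + 2h_2·M_3 = 6(S'(2) - Δ_2) = -102.
Hence M_0 = 428/35, M_1 = -646/35, M_2 = 1094/35, M_3 = -2332/35.

-18.4571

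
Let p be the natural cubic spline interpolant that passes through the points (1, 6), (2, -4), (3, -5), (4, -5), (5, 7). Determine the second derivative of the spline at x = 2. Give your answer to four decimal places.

Write σ_i for p''(x_i). With h_i = 1, 1, 1, 1 and divided differences Δ_i = -10, -1, 0, 12, the continuity of p' gives the tridiagonal system
  1·σ_0 + 4·σ_1 + 1·σ_2 = 6(Δ_1 - Δ_0) = 54
  1·σ_1 + 4·σ_2 + 1·σ_3 = 6(Δ_2 - Δ_1) = 6
  1·σ_2 + 4·σ_3 + 1·σ_4 = 6(Δ_3 - Δ_2) = 72
Natural end conditions: σ_0 = σ_4 = 0.
Forward elimination and back-substitution give σ_0 = 0, σ_1 = 429/28, σ_2 = -51/7, σ_3 = 555/28, σ_4 = 0.

15.3214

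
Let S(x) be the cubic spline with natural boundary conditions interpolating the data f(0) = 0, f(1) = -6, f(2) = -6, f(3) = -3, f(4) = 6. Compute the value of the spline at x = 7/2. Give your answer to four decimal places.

Put m_i = S'' at the i-th knot. Here h = (1, 1, 1, 1) and Δ = (-6, 0, 3, 9), so the interior equations h_(i-1)·m_(i-1) + 2(h_(i-1)+h_i)·m_i + h_i·m_(i+1) = 6(Δ_i − Δ_(i-1)) read
  1·m_0 + 4·m_1 + 1·m_2 = 6(Δ_1 - Δ_0) = 36
  1·m_1 + 4·m_2 + 1·m_3 = 6(Δ_2 - Δ_1) = 18
  1·m_2 + 4·m_3 + 1·m_4 = 6(Δ_3 - Δ_2) = 36
Natural end conditions: m_0 = m_4 = 0.
Hence m_0 = 0, m_1 = 9, m_2 = 0, m_3 = 9, m_4 = 0.
On [3, 4], S(x) = -3 + 6·(x - 3) + 9/2·(x - 3)² - 3/2·(x - 3)³.
With (x - 3) = 1/2: S(7/2) = 15/16.

0.9375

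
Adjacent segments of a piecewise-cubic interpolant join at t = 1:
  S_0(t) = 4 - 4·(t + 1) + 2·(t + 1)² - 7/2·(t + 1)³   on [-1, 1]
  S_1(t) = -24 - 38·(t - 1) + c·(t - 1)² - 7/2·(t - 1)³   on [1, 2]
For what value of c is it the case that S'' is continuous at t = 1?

S_0''(t) = 4 - 21·(t + 1), so S_0''(1) = -38. On the right, S_1''(1) = 2c, so c = -19.

-19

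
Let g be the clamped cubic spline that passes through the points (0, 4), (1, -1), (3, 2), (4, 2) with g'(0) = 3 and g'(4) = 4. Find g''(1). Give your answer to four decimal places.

14.8000

Put σ_i = g'' at the i-th knot. Here h = (1, 2, 1) and Δ = (-5, 3/2, 0), so the interior equations h_(i-1)·σ_(i-1) + 2(h_(i-1)+h_i)·σ_i + h_i·σ_(i+1) = 6(Δ_i − Δ_(i-1)) read
  1·σ_0 + 6·σ_1 + 2·σ_2 = 6(Δ_1 - Δ_0) = 39
  2·σ_1 + 6·σ_2 + 1·σ_3 = 6(Δ_2 - Δ_1) = -9
Clamped end conditions give two more equations: 2h_0·σ_0 + h_0·σ_1 = 6(Δ_0 - g'(0)) = -48 and h_2·σ_2 + 2h_2·σ_3 = 6(g'(4) - Δ_2) = 24.
Solving: σ_0 = -157/5, σ_1 = 74/5, σ_2 = -46/5, σ_3 = 83/5.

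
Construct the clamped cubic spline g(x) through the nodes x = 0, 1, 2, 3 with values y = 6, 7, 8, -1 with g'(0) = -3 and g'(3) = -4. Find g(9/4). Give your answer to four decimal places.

5.9469

With σ_i denoting the second derivative at x_i, h_i = 1, 1, 1, and Δ_i = (y_(i+1) − y_i)/h_i = 1, 1, -9:
  1·σ_0 + 4·σ_1 + 1·σ_2 = 6(Δ_1 - Δ_0) = 0
  1·σ_1 + 4·σ_2 + 1·σ_3 = 6(Δ_2 - Δ_1) = -60
Clamped end conditions give two more equations: 2h_0·σ_0 + h_0·σ_1 = 6(Δ_0 - g'(0)) = 24 and h_2·σ_2 + 2h_2·σ_3 = 6(g'(3) - Δ_2) = 30.
Solving: σ_0 = 158/15, σ_1 = 44/15, σ_2 = -334/15, σ_3 = 392/15.
On [2, 3], g(x) = 8 - 89/15·(x - 2) - 167/15·(x - 2)² + 121/15·(x - 2)³.
With (x - 2) = 1/4: g(9/4) = 1903/320.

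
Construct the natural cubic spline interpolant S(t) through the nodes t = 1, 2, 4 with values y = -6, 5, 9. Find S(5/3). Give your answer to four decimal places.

With m_i denoting the second derivative at x_i, h_i = 1, 2, and Δ_i = (y_(i+1) − y_i)/h_i = 11, 2:
  1·m_0 + 6·m_1 + 2·m_2 = 6(Δ_1 - Δ_0) = -54
Natural end conditions: m_0 = m_2 = 0.
Forward elimination and back-substitution give m_0 = 0, m_1 = -9, m_2 = 0.
On [1, 2], S(t) = -6 + 25/2·(t - 1) + 0·(t - 1)² - 3/2·(t - 1)³.
With (t - 1) = 2/3: S(5/3) = 17/9.

1.8889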